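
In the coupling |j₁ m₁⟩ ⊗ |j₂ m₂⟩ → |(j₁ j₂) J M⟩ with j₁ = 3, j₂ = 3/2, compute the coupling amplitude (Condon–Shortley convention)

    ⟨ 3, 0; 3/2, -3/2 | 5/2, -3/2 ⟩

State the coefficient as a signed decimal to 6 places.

+0.507093

triangle: 2!×4!×1!/8! = 48/40320
(j±m)!: 3!×3!×0!×3!×1!×4! = 5184
prefactor² = (2J+1)×Δ×N² = 1296/35
  k=0: +1/(0!×2!×3!×0!×1!×1!) = 1/12
Σ = 1/12  ⇒  CG² = 1296/35×1/12² = 9/35
CG = +√(9/35) = +0.507093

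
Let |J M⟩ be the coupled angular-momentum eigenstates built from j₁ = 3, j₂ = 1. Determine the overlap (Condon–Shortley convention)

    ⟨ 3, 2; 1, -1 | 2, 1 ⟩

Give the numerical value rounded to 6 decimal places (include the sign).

+√(10/21) ≈ +0.690066

j₁+j₂−J=2  J+j₁−j₂=4  J−j₁+j₂=0  j₁+j₂+J+1=7
(j₁±m₁, j₂±m₂, J±M) = (5,1,0,2,3,1)
P² = 480/7
sum k=0..0:
  [0] +1/12 = 1/12
S = 1/12
C² = P²·S² = 10/21 ; C = +0.690066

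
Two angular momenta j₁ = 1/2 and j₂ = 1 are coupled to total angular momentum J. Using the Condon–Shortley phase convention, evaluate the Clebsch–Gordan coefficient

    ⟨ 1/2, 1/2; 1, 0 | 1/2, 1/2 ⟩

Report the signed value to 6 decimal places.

triangle: 1!×0!×1!/3! = 1/6
(j±m)!: 1!×0!×1!×1!×1!×0! = 1
prefactor² = (2J+1)×Δ×N² = 1/3
  k=0: +1/(0!×1!×0!×1!×0!×0!) = 1
Σ = 1  ⇒  CG² = 1/3×1² = 1/3
CG = +√(1/3) = +0.577350

+√(1/3) = +0.577350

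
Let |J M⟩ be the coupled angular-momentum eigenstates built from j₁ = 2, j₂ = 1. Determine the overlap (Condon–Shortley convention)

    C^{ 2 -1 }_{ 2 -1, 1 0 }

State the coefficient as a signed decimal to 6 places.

j₁+j₂−J=1  J+j₁−j₂=3  J−j₁+j₂=1  j₁+j₂+J+1=6
(j₁±m₁, j₂±m₂, J±M) = (1,3,1,1,1,3)
P² = 3/2
sum k=0..1:
  [0] +1/6 = 1/6
  [1] −1/2 = -1/2
S = -1/3
C² = P²·S² = 1/6 ; C = -0.408248

-0.408248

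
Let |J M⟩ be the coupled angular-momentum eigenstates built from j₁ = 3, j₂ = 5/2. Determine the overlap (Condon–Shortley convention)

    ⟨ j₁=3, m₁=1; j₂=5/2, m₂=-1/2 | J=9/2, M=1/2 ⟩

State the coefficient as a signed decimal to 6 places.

triangle: 1!·5!·4!/11! = 2880/39916800
(j±m)!: 4!·2!·2!·3!·5!·4! = 1658880
prefactor² = (2J+1)·Δ·N² = 92160/77
  k=0: +1/(0!·1!·2!·2!·3!·2!) = 1/48
  k=1: −1/(1!·0!·1!·1!·4!·3!) = -1/144
Σ = 1/72  ⇒  CG² = 92160/77·1/72² = 160/693
CG = +√(160/693) = +0.480500

+√(160/693) = +0.480500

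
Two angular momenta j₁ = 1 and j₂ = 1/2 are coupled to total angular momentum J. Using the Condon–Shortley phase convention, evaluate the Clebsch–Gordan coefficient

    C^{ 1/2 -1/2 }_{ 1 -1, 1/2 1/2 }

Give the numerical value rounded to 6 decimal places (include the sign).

−√(2/3) = -0.816497

√[2·1!1!0!/3! · 0!2!1!0!0!1!] = √(2/3)
  +(−1)^1/∏(1,0,1,0,0,0)! = -1  (running -1)
⟨..|..⟩ = √(2/3)·(-1) = -0.816497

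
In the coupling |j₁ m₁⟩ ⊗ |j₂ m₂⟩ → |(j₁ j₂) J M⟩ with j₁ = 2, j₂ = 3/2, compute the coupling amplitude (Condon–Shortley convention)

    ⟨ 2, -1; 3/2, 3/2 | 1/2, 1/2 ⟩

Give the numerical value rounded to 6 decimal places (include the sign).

−√(1/10) = -0.316228

j₁+j₂−J=3  J+j₁−j₂=1  J−j₁+j₂=0  j₁+j₂+J+1=5
(j₁±m₁, j₂±m₂, J±M) = (1,3,3,0,1,0)
P² = 18/5
sum k=3..3:
  [3] −1/6 = -1/6
S = -1/6
C² = P²·S² = 1/10 ; C = -0.316228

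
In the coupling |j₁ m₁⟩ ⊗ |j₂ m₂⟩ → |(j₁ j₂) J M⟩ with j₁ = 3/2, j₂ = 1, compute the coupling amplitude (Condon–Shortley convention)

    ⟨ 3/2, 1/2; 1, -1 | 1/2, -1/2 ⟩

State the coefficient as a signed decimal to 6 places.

j₁+j₂−J=2  J+j₁−j₂=1  J−j₁+j₂=0  j₁+j₂+J+1=4
(j₁±m₁, j₂±m₂, J±M) = (2,1,0,2,0,1)
P² = 2/3
sum k=0..0:
  [0] +1/2 = 1/2
S = 1/2
C² = P²·S² = 1/6 ; C = +0.408248

+√(1/6) = +0.408248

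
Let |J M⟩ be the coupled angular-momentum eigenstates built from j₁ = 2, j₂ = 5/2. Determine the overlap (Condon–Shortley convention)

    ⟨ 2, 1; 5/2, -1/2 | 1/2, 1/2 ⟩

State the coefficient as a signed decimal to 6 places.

−√(2/15) ≈ -0.365148

j₁+j₂−J=4  J+j₁−j₂=0  J−j₁+j₂=1  j₁+j₂+J+1=6
(j₁±m₁, j₂±m₂, J±M) = (3,1,2,3,1,0)
P² = 24/5
sum k=1..1:
  [1] −1/6 = -1/6
S = -1/6
C² = P²·S² = 2/15 ; C = -0.365148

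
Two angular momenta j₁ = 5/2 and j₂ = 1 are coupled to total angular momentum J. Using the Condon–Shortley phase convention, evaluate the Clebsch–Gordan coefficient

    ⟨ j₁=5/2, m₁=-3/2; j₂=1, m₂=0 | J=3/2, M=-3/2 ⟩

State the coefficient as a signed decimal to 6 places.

j₁+j₂−J=2  J+j₁−j₂=3  J−j₁+j₂=0  j₁+j₂+J+1=6
(j₁±m₁, j₂±m₂, J±M) = (1,4,1,1,0,3)
P² = 48/5
sum k=1..1:
  [1] −1/6 = -1/6
S = -1/6
C² = P²·S² = 4/15 ; C = -0.516398

−√(4/15) ≈ -0.516398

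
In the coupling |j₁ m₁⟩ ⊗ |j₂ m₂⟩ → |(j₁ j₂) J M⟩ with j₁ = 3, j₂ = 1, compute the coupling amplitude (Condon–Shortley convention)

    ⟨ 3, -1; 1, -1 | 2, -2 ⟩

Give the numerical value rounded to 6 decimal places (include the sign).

+0.218218  (= +√(1/21))

j₁+j₂−J=2  J+j₁−j₂=4  J−j₁+j₂=0  j₁+j₂+J+1=7
(j₁±m₁, j₂±m₂, J±M) = (2,4,0,2,0,4)
P² = 768/7
sum k=0..0:
  [0] +1/48 = 1/48
S = 1/48
C² = P²·S² = 1/21 ; C = +0.218218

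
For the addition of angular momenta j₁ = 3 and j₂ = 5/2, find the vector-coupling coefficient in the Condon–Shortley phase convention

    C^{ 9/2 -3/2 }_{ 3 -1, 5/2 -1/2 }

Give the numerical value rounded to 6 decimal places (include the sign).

-0.147122  (= −√(5/231))

√[10·1!5!4!/11! · 2!4!2!3!3!6!] = √(138240/77)
  +(−1)^0/∏(0,1,4,2,1,2)! = 1/96  (running 1/96)
  +(−1)^1/∏(1,0,3,1,2,3)! = -1/72  (running -1/288)
⟨..|..⟩ = √(138240/77)·(-1/288) = -0.147122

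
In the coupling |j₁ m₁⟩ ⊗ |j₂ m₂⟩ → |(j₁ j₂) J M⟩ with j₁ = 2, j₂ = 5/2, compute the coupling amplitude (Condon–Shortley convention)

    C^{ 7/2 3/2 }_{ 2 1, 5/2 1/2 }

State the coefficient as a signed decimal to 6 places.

triangle: 1!×3!×4!/9! = 144/362880
(j±m)!: 3!×1!×3!×2!×5!×2! = 17280
prefactor² = (2J+1)×Δ×N² = 384/7
  k=0: +1/(0!×1!×1!×3!×2!×1!) = 1/12
  k=1: −1/(1!×0!×0!×2!×3!×2!) = -1/24
Σ = 1/24  ⇒  CG² = 384/7×1/24² = 2/21
CG = +√(2/21) = +0.308607

+0.308607  (= +√(2/21))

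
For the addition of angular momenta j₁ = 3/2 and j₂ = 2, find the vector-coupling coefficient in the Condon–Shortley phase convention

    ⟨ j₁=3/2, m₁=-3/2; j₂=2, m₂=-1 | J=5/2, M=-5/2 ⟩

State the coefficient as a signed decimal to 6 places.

j₁+j₂−J=1  J+j₁−j₂=2  J−j₁+j₂=3  j₁+j₂+J+1=7
(j₁±m₁, j₂±m₂, J±M) = (0,3,1,3,0,5)
P² = 432/7
sum k=1..1:
  [1] −1/12 = -1/12
S = -1/12
C² = P²·S² = 3/7 ; C = -0.654654

−√(3/7) ≈ -0.654654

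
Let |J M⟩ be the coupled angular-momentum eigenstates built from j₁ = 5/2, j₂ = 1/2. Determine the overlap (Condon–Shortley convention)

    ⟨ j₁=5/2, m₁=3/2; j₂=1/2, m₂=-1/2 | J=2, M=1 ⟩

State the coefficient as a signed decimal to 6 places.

triangle: 1!*4!*0!/6! = 24/720
(j±m)!: 4!*1!*0!*1!*3!*1! = 144
prefactor² = (2J+1)*Δ*N² = 24
  k=0: +1/(0!*1!*1!*0!*3!*0!) = 1/6
Σ = 1/6  ⇒  CG² = 24*1/6² = 2/3
CG = +√(2/3) = +0.816497

+0.816497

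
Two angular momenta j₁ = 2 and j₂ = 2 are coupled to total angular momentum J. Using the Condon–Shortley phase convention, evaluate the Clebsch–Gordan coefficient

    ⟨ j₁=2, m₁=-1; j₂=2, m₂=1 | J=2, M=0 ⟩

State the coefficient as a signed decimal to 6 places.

√[5·2!2!2!/7! · 1!3!3!1!2!2!] = √(8/7)
  +(−1)^1/∏(1,1,2,2,0,0)! = -1/4  (running -1/4)
  +(−1)^2/∏(2,0,1,1,1,1)! = 1/2  (running 1/4)
⟨..|..⟩ = √(8/7)·(1/4) = +0.267261

+0.267261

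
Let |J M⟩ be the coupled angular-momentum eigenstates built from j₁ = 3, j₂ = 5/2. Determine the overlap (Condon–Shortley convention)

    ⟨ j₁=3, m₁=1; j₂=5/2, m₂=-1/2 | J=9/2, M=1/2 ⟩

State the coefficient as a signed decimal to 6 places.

√[10·1!5!4!/11! · 4!2!2!3!5!4!] = √(92160/77)
  +(−1)^0/∏(0,1,2,2,3,2)! = 1/48  (running 1/48)
  +(−1)^1/∏(1,0,1,1,4,3)! = -1/144  (running 1/72)
⟨..|..⟩ = √(92160/77)·(1/72) = +0.480500

+0.480500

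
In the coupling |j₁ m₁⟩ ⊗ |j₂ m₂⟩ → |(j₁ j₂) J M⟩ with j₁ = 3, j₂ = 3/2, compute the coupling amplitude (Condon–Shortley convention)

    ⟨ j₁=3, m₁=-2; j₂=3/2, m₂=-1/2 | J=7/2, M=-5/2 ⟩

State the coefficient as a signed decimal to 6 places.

triangle: 1!·5!·2!/9! = 240/362880
(j±m)!: 1!·5!·1!·2!·1!·6! = 172800
prefactor² = (2J+1)·Δ·N² = 6400/7
  k=0: +1/(0!·1!·5!·1!·0!·1!) = 1/120
  k=1: −1/(1!·0!·4!·0!·1!·2!) = -1/48
Σ = -1/80  ⇒  CG² = 6400/7·(-1/80)² = 1/7
CG = −√(1/7) = -0.377964

-0.377964  (= −√(1/7))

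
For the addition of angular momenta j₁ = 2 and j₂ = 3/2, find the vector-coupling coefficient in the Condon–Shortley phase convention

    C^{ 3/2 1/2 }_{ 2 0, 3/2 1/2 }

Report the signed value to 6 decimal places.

triangle: 2!*2!*1!/6! = 4/720
(j±m)!: 2!*2!*2!*1!*2!*1! = 16
prefactor² = (2J+1)*Δ*N² = 16/45
  k=1: −1/(1!*1!*1!*1!*1!*0!) = -1
  k=2: +1/(2!*0!*0!*0!*2!*1!) = 1/4
Σ = -3/4  ⇒  CG² = 16/45*(-3/4)² = 1/5
CG = −√(1/5) = -0.447214

−√(1/5) = -0.447214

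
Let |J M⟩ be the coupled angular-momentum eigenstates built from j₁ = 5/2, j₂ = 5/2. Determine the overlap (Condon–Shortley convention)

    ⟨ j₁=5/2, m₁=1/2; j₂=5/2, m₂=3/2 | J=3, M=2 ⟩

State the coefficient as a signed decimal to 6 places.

√[7·2!3!3!/9! · 3!2!4!1!5!1!] = √(48)
  +(−1)^1/∏(1,1,1,3,2,0)! = -1/12  (running -1/12)
  +(−1)^2/∏(2,0,0,2,3,1)! = 1/24  (running -1/24)
⟨..|..⟩ = √(48)·(-1/24) = -0.288675

−√(1/12) ≈ -0.288675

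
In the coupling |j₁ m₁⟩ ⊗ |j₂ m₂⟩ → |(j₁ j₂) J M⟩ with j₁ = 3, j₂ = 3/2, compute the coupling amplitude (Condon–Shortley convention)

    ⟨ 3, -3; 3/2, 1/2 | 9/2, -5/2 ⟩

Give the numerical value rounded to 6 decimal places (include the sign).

+0.288675  (= +√(1/12))

triangle: 0!×6!×3!/10! = 4320/3628800
(j±m)!: 0!×6!×2!×1!×2!×7! = 14515200
prefactor² = (2J+1)×Δ×N² = 172800
  k=0: +1/(0!×0!×6!×2!×0!×1!) = 1/1440
Σ = 1/1440  ⇒  CG² = 172800×1/1440² = 1/12
CG = +√(1/12) = +0.288675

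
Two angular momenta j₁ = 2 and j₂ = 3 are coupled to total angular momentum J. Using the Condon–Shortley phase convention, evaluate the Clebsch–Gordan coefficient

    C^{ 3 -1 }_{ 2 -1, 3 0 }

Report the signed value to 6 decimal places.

−√(1/30) = -0.182574

√[7·2!2!4!/9! · 1!3!3!3!2!4!] = √(96/5)
  +(−1)^1/∏(1,1,2,2,0,2)! = -1/8  (running -1/8)
  +(−1)^2/∏(2,0,1,1,1,3)! = 1/12  (running -1/24)
⟨..|..⟩ = √(96/5)·(-1/24) = -0.182574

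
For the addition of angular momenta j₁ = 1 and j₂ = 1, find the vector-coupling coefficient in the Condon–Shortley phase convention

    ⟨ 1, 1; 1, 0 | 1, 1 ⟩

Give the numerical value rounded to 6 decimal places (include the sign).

+√(1/2) ≈ +0.707107

j₁+j₂−J=1  J+j₁−j₂=1  J−j₁+j₂=1  j₁+j₂+J+1=4
(j₁±m₁, j₂±m₂, J±M) = (2,0,1,1,2,0)
P² = 1/2
sum k=0..0:
  [0] +1/1 = 1
S = 1
C² = P²·S² = 1/2 ; C = +0.707107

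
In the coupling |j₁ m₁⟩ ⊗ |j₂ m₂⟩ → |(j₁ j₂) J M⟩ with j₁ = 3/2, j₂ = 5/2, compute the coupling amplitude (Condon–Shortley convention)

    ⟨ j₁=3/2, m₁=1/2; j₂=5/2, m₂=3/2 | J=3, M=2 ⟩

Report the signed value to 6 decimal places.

−√(1/12) ≈ -0.288675

j₁+j₂−J=1  J+j₁−j₂=2  J−j₁+j₂=4  j₁+j₂+J+1=8
(j₁±m₁, j₂±m₂, J±M) = (2,1,4,1,5,1)
P² = 48
sum k=0..1:
  [0] +1/24 = 1/24
  [1] −1/12 = -1/12
S = -1/24
C² = P²·S² = 1/12 ; C = -0.288675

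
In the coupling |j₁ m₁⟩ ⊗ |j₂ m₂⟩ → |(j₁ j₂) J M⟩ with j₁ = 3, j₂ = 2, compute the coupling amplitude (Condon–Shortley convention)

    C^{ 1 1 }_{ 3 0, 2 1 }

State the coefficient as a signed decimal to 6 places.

-0.292770

triangle: 4!×2!×0!/7! = 48/5040
(j±m)!: 3!×3!×3!×1!×2!×0! = 432
prefactor² = (2J+1)×Δ×N² = 432/35
  k=3: −1/(3!×1!×0!×0!×2!×0!) = -1/12
Σ = -1/12  ⇒  CG² = 432/35×(-1/12)² = 3/35
CG = −√(3/35) = -0.292770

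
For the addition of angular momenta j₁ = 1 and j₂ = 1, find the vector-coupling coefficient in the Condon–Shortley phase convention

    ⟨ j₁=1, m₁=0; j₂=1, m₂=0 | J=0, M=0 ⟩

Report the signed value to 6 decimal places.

-0.577350  (= −√(1/3))

j₁+j₂−J=2  J+j₁−j₂=0  J−j₁+j₂=0  j₁+j₂+J+1=3
(j₁±m₁, j₂±m₂, J±M) = (1,1,1,1,0,0)
P² = 1/3
sum k=1..1:
  [1] −1/1 = -1
S = -1
C² = P²·S² = 1/3 ; C = -0.577350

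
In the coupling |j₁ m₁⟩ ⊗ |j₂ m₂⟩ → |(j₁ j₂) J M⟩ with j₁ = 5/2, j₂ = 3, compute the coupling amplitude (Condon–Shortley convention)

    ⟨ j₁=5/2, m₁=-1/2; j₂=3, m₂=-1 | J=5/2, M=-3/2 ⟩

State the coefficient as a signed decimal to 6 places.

triangle: 3!*2!*3!/9! = 72/362880
(j±m)!: 2!*3!*2!*4!*1!*4! = 13824
prefactor² = (2J+1)*Δ*N² = 576/35
  k=1: −1/(1!*2!*2!*1!*0!*2!) = -1/8
  k=2: +1/(2!*1!*1!*0!*1!*3!) = 1/12
Σ = -1/24  ⇒  CG² = 576/35*(-1/24)² = 1/35
CG = −√(1/35) = -0.169031

-0.169031  (= −√(1/35))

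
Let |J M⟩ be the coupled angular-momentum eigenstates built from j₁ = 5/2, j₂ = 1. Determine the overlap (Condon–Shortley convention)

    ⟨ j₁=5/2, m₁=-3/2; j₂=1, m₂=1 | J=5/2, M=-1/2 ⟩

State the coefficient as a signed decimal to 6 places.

−√(16/35) = -0.676123

triangle: 1!×4!×1!/7! = 24/5040
(j±m)!: 1!×4!×2!×0!×2!×3! = 576
prefactor² = (2J+1)×Δ×N² = 576/35
  k=1: −1/(1!×0!×3!×1!×1!×0!) = -1/6
Σ = -1/6  ⇒  CG² = 576/35×(-1/6)² = 16/35
CG = −√(16/35) = -0.676123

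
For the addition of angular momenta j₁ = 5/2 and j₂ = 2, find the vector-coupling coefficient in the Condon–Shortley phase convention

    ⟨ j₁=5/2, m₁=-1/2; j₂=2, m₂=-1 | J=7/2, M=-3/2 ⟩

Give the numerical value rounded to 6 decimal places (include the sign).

+0.308607  (= +√(2/21))

triangle: 1!×4!×3!/9! = 144/362880
(j±m)!: 2!×3!×1!×3!×2!×5! = 17280
prefactor² = (2J+1)×Δ×N² = 384/7
  k=0: +1/(0!×1!×3!×1!×1!×2!) = 1/12
  k=1: −1/(1!×0!×2!×0!×2!×3!) = -1/24
Σ = 1/24  ⇒  CG² = 384/7×1/24² = 2/21
CG = +√(2/21) = +0.308607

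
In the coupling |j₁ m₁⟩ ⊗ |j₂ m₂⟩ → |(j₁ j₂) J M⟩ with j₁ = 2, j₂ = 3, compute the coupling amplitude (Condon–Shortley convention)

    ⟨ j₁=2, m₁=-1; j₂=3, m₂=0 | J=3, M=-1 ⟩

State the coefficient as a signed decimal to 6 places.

j₁+j₂−J=2  J+j₁−j₂=2  J−j₁+j₂=4  j₁+j₂+J+1=9
(j₁±m₁, j₂±m₂, J±M) = (1,3,3,3,2,4)
P² = 96/5
sum k=1..2:
  [1] −1/8 = -1/8
  [2] +1/12 = 1/12
S = -1/24
C² = P²·S² = 1/30 ; C = -0.182574

−√(1/30) ≈ -0.182574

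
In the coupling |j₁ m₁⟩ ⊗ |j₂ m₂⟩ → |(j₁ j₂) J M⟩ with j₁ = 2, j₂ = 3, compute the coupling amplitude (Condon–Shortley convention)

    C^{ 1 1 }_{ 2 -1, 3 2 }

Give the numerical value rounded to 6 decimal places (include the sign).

j₁+j₂−J=4  J+j₁−j₂=0  J−j₁+j₂=2  j₁+j₂+J+1=7
(j₁±m₁, j₂±m₂, J±M) = (1,3,5,1,2,0)
P² = 288/7
sum k=3..3:
  [3] −1/12 = -1/12
S = -1/12
C² = P²·S² = 2/7 ; C = -0.534522

−√(2/7) = -0.534522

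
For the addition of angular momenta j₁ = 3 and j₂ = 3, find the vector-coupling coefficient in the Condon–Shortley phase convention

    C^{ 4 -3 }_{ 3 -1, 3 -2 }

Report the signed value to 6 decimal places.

j₁+j₂−J=2  J+j₁−j₂=4  J−j₁+j₂=4  j₁+j₂+J+1=11
(j₁±m₁, j₂±m₂, J±M) = (2,4,1,5,1,7)
P² = 82944/11
sum k=0..1:
  [0] +1/288 = 1/288
  [1] −1/144 = -1/144
S = -1/288
C² = P²·S² = 1/11 ; C = -0.301511

-0.301511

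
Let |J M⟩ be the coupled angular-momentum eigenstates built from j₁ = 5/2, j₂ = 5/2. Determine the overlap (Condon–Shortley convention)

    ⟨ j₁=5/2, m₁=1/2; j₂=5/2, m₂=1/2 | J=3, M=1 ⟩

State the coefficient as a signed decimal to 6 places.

√[7·2!3!3!/9! · 3!2!3!2!4!2!] = √(48/5)
  +(−1)^0/∏(0,2,2,3,1,0)! = 1/24  (running 1/24)
  +(−1)^1/∏(1,1,1,2,2,1)! = -1/4  (running -5/24)
  +(−1)^2/∏(2,0,0,1,3,2)! = 1/24  (running -1/6)
⟨..|..⟩ = √(48/5)·(-1/6) = -0.516398

-0.516398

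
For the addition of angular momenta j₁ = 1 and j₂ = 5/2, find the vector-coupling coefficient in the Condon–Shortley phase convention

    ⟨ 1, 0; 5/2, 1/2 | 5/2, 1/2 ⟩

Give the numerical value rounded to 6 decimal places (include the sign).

−√(1/35) = -0.169031

j₁+j₂−J=1  J+j₁−j₂=1  J−j₁+j₂=4  j₁+j₂+J+1=7
(j₁±m₁, j₂±m₂, J±M) = (1,1,3,2,3,2)
P² = 144/35
sum k=0..1:
  [0] +1/6 = 1/6
  [1] −1/4 = -1/4
S = -1/12
C² = P²·S² = 1/35 ; C = -0.169031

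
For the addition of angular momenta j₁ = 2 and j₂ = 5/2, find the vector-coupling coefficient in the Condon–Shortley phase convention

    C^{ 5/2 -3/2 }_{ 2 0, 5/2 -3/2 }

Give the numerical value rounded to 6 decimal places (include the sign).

-0.119523  (= −√(1/70))

j₁+j₂−J=2  J+j₁−j₂=2  J−j₁+j₂=3  j₁+j₂+J+1=8
(j₁±m₁, j₂±m₂, J±M) = (2,2,1,4,1,4)
P² = 288/35
sum k=0..1:
  [0] +1/8 = 1/8
  [1] −1/6 = -1/6
S = -1/24
C² = P²·S² = 1/70 ; C = -0.119523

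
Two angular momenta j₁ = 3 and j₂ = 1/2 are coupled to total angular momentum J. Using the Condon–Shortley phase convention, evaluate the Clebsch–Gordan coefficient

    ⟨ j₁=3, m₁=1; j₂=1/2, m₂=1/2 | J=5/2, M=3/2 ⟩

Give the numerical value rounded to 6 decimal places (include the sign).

√[6·1!5!0!/7! · 4!2!1!0!4!1!] = √(1152/7)
  +(−1)^1/∏(1,0,1,0,4,0)! = -1/24  (running -1/24)
⟨..|..⟩ = √(1152/7)·(-1/24) = -0.534522

-0.534522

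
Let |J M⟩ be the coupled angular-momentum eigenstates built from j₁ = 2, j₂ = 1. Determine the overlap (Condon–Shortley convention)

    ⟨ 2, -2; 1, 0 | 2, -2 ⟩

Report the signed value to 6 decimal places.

√[5·1!3!1!/6! · 0!4!1!1!0!4!] = √(24)
  +(−1)^1/∏(1,0,3,0,0,1)! = -1/6  (running -1/6)
⟨..|..⟩ = √(24)·(-1/6) = -0.816497

-0.816497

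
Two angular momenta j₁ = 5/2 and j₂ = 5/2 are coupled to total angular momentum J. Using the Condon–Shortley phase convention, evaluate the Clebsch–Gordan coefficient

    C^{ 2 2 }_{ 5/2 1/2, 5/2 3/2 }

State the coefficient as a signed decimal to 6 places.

+√(9/28) = +0.566947

√[5·3!2!2!/8! · 3!2!4!1!4!0!] = √(144/7)
  +(−1)^2/∏(2,1,0,2,2,0)! = 1/8  (running 1/8)
⟨..|..⟩ = √(144/7)·(1/8) = +0.566947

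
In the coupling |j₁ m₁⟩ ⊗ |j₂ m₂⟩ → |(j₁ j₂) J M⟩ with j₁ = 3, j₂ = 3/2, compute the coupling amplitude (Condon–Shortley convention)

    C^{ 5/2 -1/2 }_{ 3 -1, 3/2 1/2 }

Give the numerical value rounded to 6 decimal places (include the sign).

√[6·2!4!1!/8! · 2!4!2!1!2!3!] = √(288/35)
  +(−1)^1/∏(1,1,3,1,1,0)! = -1/6  (running -1/6)
  +(−1)^2/∏(2,0,2,0,2,1)! = 1/8  (running -1/24)
⟨..|..⟩ = √(288/35)·(-1/24) = -0.119523

−√(1/70) = -0.119523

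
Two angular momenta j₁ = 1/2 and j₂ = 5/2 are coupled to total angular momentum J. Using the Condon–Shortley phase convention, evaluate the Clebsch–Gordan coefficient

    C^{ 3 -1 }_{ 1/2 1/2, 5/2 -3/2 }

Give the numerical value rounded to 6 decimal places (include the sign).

+√(1/3) = +0.577350

j₁+j₂−J=0  J+j₁−j₂=1  J−j₁+j₂=5  j₁+j₂+J+1=7
(j₁±m₁, j₂±m₂, J±M) = (1,0,1,4,2,4)
P² = 192
sum k=0..0:
  [0] +1/24 = 1/24
S = 1/24
C² = P²·S² = 1/3 ; C = +0.577350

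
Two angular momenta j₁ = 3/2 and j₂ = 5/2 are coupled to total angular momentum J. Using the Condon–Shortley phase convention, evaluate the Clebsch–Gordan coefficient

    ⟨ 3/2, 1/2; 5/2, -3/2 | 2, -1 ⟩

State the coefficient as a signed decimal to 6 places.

+0.154303

√[5·2!1!3!/7! · 2!1!1!4!1!3!] = √(24/7)
  +(−1)^0/∏(0,2,1,1,0,2)! = 1/4  (running 1/4)
  +(−1)^1/∏(1,1,0,0,1,3)! = -1/6  (running 1/12)
⟨..|..⟩ = √(24/7)·(1/12) = +0.154303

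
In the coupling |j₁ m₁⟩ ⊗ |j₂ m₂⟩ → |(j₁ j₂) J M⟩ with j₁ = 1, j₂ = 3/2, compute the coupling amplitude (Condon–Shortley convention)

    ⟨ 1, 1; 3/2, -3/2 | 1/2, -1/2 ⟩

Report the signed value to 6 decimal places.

j₁+j₂−J=2  J+j₁−j₂=0  J−j₁+j₂=1  j₁+j₂+J+1=4
(j₁±m₁, j₂±m₂, J±M) = (2,0,0,3,0,1)
P² = 2
sum k=0..0:
  [0] +1/2 = 1/2
S = 1/2
C² = P²·S² = 1/2 ; C = +0.707107

+0.707107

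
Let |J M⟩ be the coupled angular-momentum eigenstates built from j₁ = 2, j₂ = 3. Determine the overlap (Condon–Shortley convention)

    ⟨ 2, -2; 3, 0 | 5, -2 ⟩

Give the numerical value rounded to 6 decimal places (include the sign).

+0.408248  (= +√(1/6))

j₁+j₂−J=0  J+j₁−j₂=4  J−j₁+j₂=6  j₁+j₂+J+1=11
(j₁±m₁, j₂±m₂, J±M) = (0,4,3,3,3,7)
P² = 124416
sum k=0..0:
  [0] +1/864 = 1/864
S = 1/864
C² = P²·S² = 1/6 ; C = +0.408248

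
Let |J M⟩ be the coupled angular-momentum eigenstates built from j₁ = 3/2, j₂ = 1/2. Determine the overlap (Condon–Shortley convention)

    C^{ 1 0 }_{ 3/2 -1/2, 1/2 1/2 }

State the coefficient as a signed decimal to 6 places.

j₁+j₂−J=1  J+j₁−j₂=2  J−j₁+j₂=0  j₁+j₂+J+1=4
(j₁±m₁, j₂±m₂, J±M) = (1,2,1,0,1,1)
P² = 1/2
sum k=1..1:
  [1] −1/1 = -1
S = -1
C² = P²·S² = 1/2 ; C = -0.707107

−√(1/2) ≈ -0.707107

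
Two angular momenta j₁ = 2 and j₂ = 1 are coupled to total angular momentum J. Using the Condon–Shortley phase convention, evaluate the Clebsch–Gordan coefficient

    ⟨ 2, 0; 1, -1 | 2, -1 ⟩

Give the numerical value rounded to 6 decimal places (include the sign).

triangle: 1!*3!*1!/6! = 6/720
(j±m)!: 2!*2!*0!*2!*1!*3! = 48
prefactor² = (2J+1)*Δ*N² = 2
  k=0: +1/(0!*1!*2!*0!*1!*1!) = 1/2
Σ = 1/2  ⇒  CG² = 2*1/2² = 1/2
CG = +√(1/2) = +0.707107

+0.707107  (= +√(1/2))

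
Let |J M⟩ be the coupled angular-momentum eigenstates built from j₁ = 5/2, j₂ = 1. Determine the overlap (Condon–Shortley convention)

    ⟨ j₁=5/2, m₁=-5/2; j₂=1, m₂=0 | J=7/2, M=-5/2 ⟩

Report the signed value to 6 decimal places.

+√(2/7) = +0.534522

triangle: 0!×5!×2!/8! = 240/40320
(j±m)!: 0!×5!×1!×1!×1!×6! = 86400
prefactor² = (2J+1)×Δ×N² = 28800/7
  k=0: +1/(0!×0!×5!×1!×0!×1!) = 1/120
Σ = 1/120  ⇒  CG² = 28800/7×1/120² = 2/7
CG = +√(2/7) = +0.534522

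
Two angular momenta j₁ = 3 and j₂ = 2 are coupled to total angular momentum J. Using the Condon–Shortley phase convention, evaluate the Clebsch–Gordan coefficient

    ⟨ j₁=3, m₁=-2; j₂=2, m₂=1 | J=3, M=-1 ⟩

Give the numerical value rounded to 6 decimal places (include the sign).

+√(1/4) ≈ +0.500000

√[7·2!4!2!/9! · 1!5!3!1!2!4!] = √(64)
  +(−1)^1/∏(1,1,4,2,0,0)! = -1/48  (running -1/48)
  +(−1)^2/∏(2,0,3,1,1,1)! = 1/12  (running 1/16)
⟨..|..⟩ = √(64)·(1/16) = +0.500000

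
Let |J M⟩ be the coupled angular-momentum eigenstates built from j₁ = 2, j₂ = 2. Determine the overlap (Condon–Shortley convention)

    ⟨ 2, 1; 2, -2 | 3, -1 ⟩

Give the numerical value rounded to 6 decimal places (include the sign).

triangle: 1!*3!*3!/8! = 36/40320
(j±m)!: 3!*1!*0!*4!*2!*4! = 6912
prefactor² = (2J+1)*Δ*N² = 216/5
  k=0: +1/(0!*1!*1!*0!*2!*3!) = 1/12
Σ = 1/12  ⇒  CG² = 216/5*1/12² = 3/10
CG = +√(3/10) = +0.547723

+0.547723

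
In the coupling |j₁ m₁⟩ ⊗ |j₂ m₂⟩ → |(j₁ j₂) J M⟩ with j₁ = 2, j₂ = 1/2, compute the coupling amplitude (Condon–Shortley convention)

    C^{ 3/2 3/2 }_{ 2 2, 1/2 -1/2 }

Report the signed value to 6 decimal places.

+√(4/5) ≈ +0.894427

j₁+j₂−J=1  J+j₁−j₂=3  J−j₁+j₂=0  j₁+j₂+J+1=5
(j₁±m₁, j₂±m₂, J±M) = (4,0,0,1,3,0)
P² = 144/5
sum k=0..0:
  [0] +1/6 = 1/6
S = 1/6
C² = P²·S² = 4/5 ; C = +0.894427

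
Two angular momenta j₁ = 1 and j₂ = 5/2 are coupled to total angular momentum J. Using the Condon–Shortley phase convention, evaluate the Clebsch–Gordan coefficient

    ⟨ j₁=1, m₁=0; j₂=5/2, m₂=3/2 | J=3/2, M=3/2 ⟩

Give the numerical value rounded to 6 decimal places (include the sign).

j₁+j₂−J=2  J+j₁−j₂=0  J−j₁+j₂=3  j₁+j₂+J+1=6
(j₁±m₁, j₂±m₂, J±M) = (1,1,4,1,3,0)
P² = 48/5
sum k=1..1:
  [1] −1/6 = -1/6
S = -1/6
C² = P²·S² = 4/15 ; C = -0.516398

-0.516398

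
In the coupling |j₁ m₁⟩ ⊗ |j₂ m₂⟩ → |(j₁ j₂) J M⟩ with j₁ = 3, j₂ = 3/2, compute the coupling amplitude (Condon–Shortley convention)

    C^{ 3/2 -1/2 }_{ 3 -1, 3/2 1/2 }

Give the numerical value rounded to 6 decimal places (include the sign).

+√(12/35) ≈ +0.585540

triangle: 3!·3!·0!/7! = 36/5040
(j±m)!: 2!·4!·2!·1!·1!·2! = 192
prefactor² = (2J+1)·Δ·N² = 192/35
  k=2: +1/(2!·1!·2!·0!·1!·0!) = 1/4
Σ = 1/4  ⇒  CG² = 192/35·1/4² = 12/35
CG = +√(12/35) = +0.585540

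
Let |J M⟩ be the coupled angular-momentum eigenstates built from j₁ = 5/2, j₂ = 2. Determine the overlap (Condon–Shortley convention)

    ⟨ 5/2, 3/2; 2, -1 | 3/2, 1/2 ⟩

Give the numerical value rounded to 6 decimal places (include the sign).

-0.138013  (= −√(2/105))

√[4·3!2!1!/7! · 4!1!1!3!2!1!] = √(96/35)
  +(−1)^0/∏(0,3,1,1,1,0)! = 1/6  (running 1/6)
  +(−1)^1/∏(1,2,0,0,2,1)! = -1/4  (running -1/12)
⟨..|..⟩ = √(96/35)·(-1/12) = -0.138013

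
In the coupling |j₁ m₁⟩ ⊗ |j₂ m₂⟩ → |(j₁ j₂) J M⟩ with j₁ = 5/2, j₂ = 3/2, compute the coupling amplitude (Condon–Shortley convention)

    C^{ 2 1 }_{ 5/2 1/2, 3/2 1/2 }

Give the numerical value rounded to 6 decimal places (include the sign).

j₁+j₂−J=2  J+j₁−j₂=3  J−j₁+j₂=1  j₁+j₂+J+1=7
(j₁±m₁, j₂±m₂, J±M) = (3,2,2,1,3,1)
P² = 12/7
sum k=1..2:
  [1] −1/2 = -1/2
  [2] +1/12 = 1/12
S = -5/12
C² = P²·S² = 25/84 ; C = -0.545545

−√(25/84) = -0.545545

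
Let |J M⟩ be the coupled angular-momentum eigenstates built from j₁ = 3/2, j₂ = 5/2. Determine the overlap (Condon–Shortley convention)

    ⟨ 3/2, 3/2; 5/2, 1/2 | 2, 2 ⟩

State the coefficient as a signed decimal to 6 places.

j₁+j₂−J=2  J+j₁−j₂=1  J−j₁+j₂=3  j₁+j₂+J+1=7
(j₁±m₁, j₂±m₂, J±M) = (3,0,3,2,4,0)
P² = 144/7
sum k=0..0:
  [0] +1/12 = 1/12
S = 1/12
C² = P²·S² = 1/7 ; C = +0.377964

+√(1/7) ≈ +0.377964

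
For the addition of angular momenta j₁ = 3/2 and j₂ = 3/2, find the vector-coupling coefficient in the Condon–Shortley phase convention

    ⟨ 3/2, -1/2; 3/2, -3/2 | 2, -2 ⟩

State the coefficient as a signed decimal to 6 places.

√[5·1!2!2!/6! · 1!2!0!3!0!4!] = √(8)
  +(−1)^0/∏(0,1,2,0,0,2)! = 1/4  (running 1/4)
⟨..|..⟩ = √(8)·(1/4) = +0.707107

+0.707107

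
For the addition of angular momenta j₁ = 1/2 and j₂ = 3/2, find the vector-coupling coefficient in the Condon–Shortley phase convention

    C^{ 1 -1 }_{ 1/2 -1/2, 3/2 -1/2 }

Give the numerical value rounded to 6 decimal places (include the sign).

j₁+j₂−J=1  J+j₁−j₂=0  J−j₁+j₂=2  j₁+j₂+J+1=4
(j₁±m₁, j₂±m₂, J±M) = (0,1,1,2,0,2)
P² = 1
sum k=1..1:
  [1] −1/2 = -1/2
S = -1/2
C² = P²·S² = 1/4 ; C = -0.500000

−√(1/4) ≈ -0.500000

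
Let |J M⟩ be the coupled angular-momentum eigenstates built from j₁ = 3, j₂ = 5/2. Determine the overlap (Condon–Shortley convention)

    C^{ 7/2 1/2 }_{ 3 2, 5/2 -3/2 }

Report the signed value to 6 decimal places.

√[8·2!4!3!/10! · 5!1!1!4!4!3!] = √(9216/35)
  +(−1)^0/∏(0,2,1,1,3,2)! = 1/24  (running 1/24)
  +(−1)^1/∏(1,1,0,0,4,3)! = -1/144  (running 5/144)
⟨..|..⟩ = √(9216/35)·(5/144) = +0.563436

+√(20/63) ≈ +0.563436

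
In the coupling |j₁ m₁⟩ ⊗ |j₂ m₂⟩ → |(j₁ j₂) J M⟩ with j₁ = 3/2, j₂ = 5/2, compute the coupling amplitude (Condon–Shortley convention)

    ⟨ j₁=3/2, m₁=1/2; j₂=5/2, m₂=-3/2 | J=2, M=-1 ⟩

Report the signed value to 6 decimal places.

+0.154303

triangle: 2!·1!·3!/7! = 12/5040
(j±m)!: 2!·1!·1!·4!·1!·3! = 288
prefactor² = (2J+1)·Δ·N² = 24/7
  k=0: +1/(0!·2!·1!·1!·0!·2!) = 1/4
  k=1: −1/(1!·1!·0!·0!·1!·3!) = -1/6
Σ = 1/12  ⇒  CG² = 24/7·1/12² = 1/42
CG = +√(1/42) = +0.154303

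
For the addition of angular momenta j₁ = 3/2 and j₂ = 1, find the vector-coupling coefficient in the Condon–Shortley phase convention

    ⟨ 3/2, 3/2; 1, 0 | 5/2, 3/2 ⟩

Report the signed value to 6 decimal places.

+√(2/5) = +0.632456

j₁+j₂−J=0  J+j₁−j₂=3  J−j₁+j₂=2  j₁+j₂+J+1=6
(j₁±m₁, j₂±m₂, J±M) = (3,0,1,1,4,1)
P² = 72/5
sum k=0..0:
  [0] +1/6 = 1/6
S = 1/6
C² = P²·S² = 2/5 ; C = +0.632456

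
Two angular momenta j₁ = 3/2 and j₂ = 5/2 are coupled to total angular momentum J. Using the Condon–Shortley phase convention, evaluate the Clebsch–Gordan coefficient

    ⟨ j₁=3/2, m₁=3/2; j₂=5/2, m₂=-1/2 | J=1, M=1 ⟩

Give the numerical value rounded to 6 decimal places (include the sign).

triangle: 3!*0!*2!/6! = 12/720
(j±m)!: 3!*0!*2!*3!*2!*0! = 144
prefactor² = (2J+1)*Δ*N² = 36/5
  k=0: +1/(0!*3!*0!*2!*0!*0!) = 1/12
Σ = 1/12  ⇒  CG² = 36/5*1/12² = 1/20
CG = +√(1/20) = +0.223607

+0.223607  (= +√(1/20))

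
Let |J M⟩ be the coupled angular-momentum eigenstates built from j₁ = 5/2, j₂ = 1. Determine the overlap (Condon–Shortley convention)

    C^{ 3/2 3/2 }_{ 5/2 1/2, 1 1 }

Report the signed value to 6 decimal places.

triangle: 2!*3!*0!/6! = 12/720
(j±m)!: 3!*2!*2!*0!*3!*0! = 144
prefactor² = (2J+1)*Δ*N² = 48/5
  k=2: +1/(2!*0!*0!*0!*3!*0!) = 1/12
Σ = 1/12  ⇒  CG² = 48/5*1/12² = 1/15
CG = +√(1/15) = +0.258199

+√(1/15) ≈ +0.258199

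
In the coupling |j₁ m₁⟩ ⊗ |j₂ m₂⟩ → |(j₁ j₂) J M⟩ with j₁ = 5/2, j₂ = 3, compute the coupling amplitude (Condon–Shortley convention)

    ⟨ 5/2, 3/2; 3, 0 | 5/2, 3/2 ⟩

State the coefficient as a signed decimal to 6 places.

-0.483046  (= −√(7/30))

triangle: 3!*2!*3!/9! = 72/362880
(j±m)!: 4!*1!*3!*3!*4!*1! = 20736
prefactor² = (2J+1)*Δ*N² = 864/35
  k=0: +1/(0!*3!*1!*3!*1!*0!) = 1/36
  k=1: −1/(1!*2!*0!*2!*2!*1!) = -1/8
Σ = -7/72  ⇒  CG² = 864/35*(-7/72)² = 7/30
CG = −√(7/30) = -0.483046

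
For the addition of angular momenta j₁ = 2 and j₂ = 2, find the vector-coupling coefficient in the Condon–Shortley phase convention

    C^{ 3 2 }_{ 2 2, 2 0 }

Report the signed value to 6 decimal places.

+√(1/2) = +0.707107

√[7·1!3!3!/8! · 4!0!2!2!5!1!] = √(72)
  +(−1)^0/∏(0,1,0,2,3,1)! = 1/12  (running 1/12)
⟨..|..⟩ = √(72)·(1/12) = +0.707107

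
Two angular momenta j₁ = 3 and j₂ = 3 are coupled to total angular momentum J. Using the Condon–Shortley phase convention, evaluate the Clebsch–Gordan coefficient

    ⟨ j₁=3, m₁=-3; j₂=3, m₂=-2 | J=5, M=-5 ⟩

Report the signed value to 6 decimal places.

j₁+j₂−J=1  J+j₁−j₂=5  J−j₁+j₂=5  j₁+j₂+J+1=12
(j₁±m₁, j₂±m₂, J±M) = (0,6,1,5,0,10)
P² = 103680000
sum k=1..1:
  [1] −1/14400 = -1/14400
S = -1/14400
C² = P²·S² = 1/2 ; C = -0.707107

-0.707107  (= −√(1/2))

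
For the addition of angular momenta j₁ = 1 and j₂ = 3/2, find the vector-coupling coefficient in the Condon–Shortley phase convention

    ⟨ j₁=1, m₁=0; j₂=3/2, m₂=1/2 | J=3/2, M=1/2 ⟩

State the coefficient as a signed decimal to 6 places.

√[4·1!1!2!/5! · 1!1!2!1!2!1!] = √(4/15)
  +(−1)^0/∏(0,1,1,2,0,0)! = 1/2  (running 1/2)
  +(−1)^1/∏(1,0,0,1,1,1)! = -1  (running -1/2)
⟨..|..⟩ = √(4/15)·(-1/2) = -0.258199

-0.258199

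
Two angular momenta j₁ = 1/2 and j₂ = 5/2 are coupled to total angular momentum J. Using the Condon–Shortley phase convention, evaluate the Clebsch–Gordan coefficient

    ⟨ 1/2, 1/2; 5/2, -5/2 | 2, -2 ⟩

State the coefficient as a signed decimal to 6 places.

+0.912871

j₁+j₂−J=1  J+j₁−j₂=0  J−j₁+j₂=4  j₁+j₂+J+1=6
(j₁±m₁, j₂±m₂, J±M) = (1,0,0,5,0,4)
P² = 480
sum k=0..0:
  [0] +1/24 = 1/24
S = 1/24
C² = P²·S² = 5/6 ; C = +0.912871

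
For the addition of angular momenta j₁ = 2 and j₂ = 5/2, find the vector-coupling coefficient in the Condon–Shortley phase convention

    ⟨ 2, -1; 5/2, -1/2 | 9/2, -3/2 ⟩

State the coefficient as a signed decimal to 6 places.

+√(10/21) ≈ +0.690066

triangle: 0!×4!×5!/10! = 2880/3628800
(j±m)!: 1!×3!×2!×3!×3!×6! = 311040
prefactor² = (2J+1)×Δ×N² = 17280/7
  k=0: +1/(0!×0!×3!×2!×1!×3!) = 1/72
Σ = 1/72  ⇒  CG² = 17280/7×1/72² = 10/21
CG = +√(10/21) = +0.690066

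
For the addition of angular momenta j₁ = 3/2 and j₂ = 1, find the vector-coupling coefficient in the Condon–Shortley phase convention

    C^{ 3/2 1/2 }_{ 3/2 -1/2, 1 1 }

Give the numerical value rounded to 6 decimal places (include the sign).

−√(8/15) ≈ -0.730297

triangle: 1!*2!*1!/5! = 2/120
(j±m)!: 1!*2!*2!*0!*2!*1! = 8
prefactor² = (2J+1)*Δ*N² = 8/15
  k=1: −1/(1!*0!*1!*1!*1!*0!) = -1
Σ = -1  ⇒  CG² = 8/15*(-1)² = 8/15
CG = −√(8/15) = -0.730297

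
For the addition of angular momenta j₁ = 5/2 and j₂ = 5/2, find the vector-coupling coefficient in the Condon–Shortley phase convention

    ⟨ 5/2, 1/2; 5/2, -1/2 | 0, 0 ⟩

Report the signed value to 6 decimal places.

√[1·5!0!0!/6! · 3!2!2!3!0!0!] = √(24)
  +(−1)^2/∏(2,3,0,0,0,0)! = 1/12  (running 1/12)
⟨..|..⟩ = √(24)·(1/12) = +0.408248

+√(1/6) ≈ +0.408248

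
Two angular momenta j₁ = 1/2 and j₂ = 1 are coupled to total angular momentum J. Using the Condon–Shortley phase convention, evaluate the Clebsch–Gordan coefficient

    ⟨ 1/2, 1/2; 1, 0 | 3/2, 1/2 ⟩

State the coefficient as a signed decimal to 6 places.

√[4·0!1!2!/4! · 1!0!1!1!2!1!] = √(2/3)
  +(−1)^0/∏(0,0,0,1,1,1)! = 1  (running 1)
⟨..|..⟩ = √(2/3)·(1) = +0.816497

+√(2/3) = +0.816497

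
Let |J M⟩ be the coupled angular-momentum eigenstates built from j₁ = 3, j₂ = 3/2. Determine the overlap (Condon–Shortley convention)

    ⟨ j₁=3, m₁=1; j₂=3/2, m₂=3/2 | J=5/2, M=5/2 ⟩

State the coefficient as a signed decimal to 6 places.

triangle: 2!*4!*1!/8! = 48/40320
(j±m)!: 4!*2!*3!*0!*5!*0! = 34560
prefactor² = (2J+1)*Δ*N² = 1728/7
  k=2: +1/(2!*0!*0!*1!*4!*0!) = 1/48
Σ = 1/48  ⇒  CG² = 1728/7*1/48² = 3/28
CG = +√(3/28) = +0.327327

+0.327327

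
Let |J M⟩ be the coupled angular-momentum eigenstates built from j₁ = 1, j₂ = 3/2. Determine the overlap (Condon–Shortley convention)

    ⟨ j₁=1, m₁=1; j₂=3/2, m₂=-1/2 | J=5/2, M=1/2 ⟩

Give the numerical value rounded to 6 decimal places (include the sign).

j₁+j₂−J=0  J+j₁−j₂=2  J−j₁+j₂=3  j₁+j₂+J+1=6
(j₁±m₁, j₂±m₂, J±M) = (2,0,1,2,3,2)
P² = 24/5
sum k=0..0:
  [0] +1/4 = 1/4
S = 1/4
C² = P²·S² = 3/10 ; C = +0.547723

+0.547723  (= +√(3/10))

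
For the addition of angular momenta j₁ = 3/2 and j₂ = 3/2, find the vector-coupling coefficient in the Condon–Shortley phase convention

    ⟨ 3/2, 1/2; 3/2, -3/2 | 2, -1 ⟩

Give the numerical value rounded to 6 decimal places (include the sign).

j₁+j₂−J=1  J+j₁−j₂=2  J−j₁+j₂=2  j₁+j₂+J+1=6
(j₁±m₁, j₂±m₂, J±M) = (2,1,0,3,1,3)
P² = 2
sum k=0..0:
  [0] +1/2 = 1/2
S = 1/2
C² = P²·S² = 1/2 ; C = +0.707107

+√(1/2) ≈ +0.707107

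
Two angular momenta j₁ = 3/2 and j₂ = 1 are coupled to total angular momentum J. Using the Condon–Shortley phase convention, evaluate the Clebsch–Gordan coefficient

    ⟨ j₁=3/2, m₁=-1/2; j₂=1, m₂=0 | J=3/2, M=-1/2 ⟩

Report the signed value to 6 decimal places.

triangle: 1!×2!×1!/5! = 2/120
(j±m)!: 1!×2!×1!×1!×1!×2! = 4
prefactor² = (2J+1)×Δ×N² = 4/15
  k=0: +1/(0!×1!×2!×1!×0!×0!) = 1/2
  k=1: −1/(1!×0!×1!×0!×1!×1!) = -1
Σ = -1/2  ⇒  CG² = 4/15×(-1/2)² = 1/15
CG = −√(1/15) = -0.258199

−√(1/15) ≈ -0.258199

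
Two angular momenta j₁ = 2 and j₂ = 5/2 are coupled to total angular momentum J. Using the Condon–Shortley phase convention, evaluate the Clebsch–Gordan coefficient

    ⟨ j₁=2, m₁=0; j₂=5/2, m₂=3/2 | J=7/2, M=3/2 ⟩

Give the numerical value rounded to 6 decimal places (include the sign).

-0.534522  (= −√(2/7))

√[8·1!3!4!/9! · 2!2!4!1!5!2!] = √(512/7)
  +(−1)^0/∏(0,1,2,4,1,0)! = 1/48  (running 1/48)
  +(−1)^1/∏(1,0,1,3,2,1)! = -1/12  (running -1/16)
⟨..|..⟩ = √(512/7)·(-1/16) = -0.534522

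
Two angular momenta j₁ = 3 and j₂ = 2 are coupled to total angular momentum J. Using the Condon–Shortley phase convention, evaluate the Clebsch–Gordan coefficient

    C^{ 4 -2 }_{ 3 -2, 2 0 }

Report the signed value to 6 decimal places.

-0.585540  (= −√(12/35))

triangle: 1!·5!·3!/10! = 720/3628800
(j±m)!: 1!·5!·2!·2!·2!·6! = 691200
prefactor² = (2J+1)·Δ·N² = 8640/7
  k=0: +1/(0!·1!·5!·2!·0!·1!) = 1/240
  k=1: −1/(1!·0!·4!·1!·1!·2!) = -1/48
Σ = -1/60  ⇒  CG² = 8640/7·(-1/60)² = 12/35
CG = −√(12/35) = -0.585540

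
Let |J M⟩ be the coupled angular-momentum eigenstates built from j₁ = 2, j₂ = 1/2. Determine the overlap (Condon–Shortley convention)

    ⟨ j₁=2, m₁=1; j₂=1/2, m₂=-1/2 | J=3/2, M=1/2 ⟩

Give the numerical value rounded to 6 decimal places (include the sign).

j₁+j₂−J=1  J+j₁−j₂=3  J−j₁+j₂=0  j₁+j₂+J+1=5
(j₁±m₁, j₂±m₂, J±M) = (3,1,0,1,2,1)
P² = 12/5
sum k=0..0:
  [0] +1/2 = 1/2
S = 1/2
C² = P²·S² = 3/5 ; C = +0.774597

+√(3/5) = +0.774597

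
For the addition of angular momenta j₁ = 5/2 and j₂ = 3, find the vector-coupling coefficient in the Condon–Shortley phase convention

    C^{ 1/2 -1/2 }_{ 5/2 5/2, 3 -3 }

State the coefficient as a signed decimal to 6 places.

+0.534522  (= +√(2/7))

j₁+j₂−J=5  J+j₁−j₂=0  J−j₁+j₂=1  j₁+j₂+J+1=7
(j₁±m₁, j₂±m₂, J±M) = (5,0,0,6,0,1)
P² = 28800/7
sum k=0..0:
  [0] +1/120 = 1/120
S = 1/120
C² = P²·S² = 2/7 ; C = +0.534522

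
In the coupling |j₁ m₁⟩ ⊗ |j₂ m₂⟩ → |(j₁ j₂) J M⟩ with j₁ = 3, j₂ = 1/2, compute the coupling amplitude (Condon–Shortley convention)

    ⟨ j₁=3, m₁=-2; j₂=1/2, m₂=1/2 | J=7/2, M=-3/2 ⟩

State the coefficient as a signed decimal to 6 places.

+√(2/7) ≈ +0.534522

j₁+j₂−J=0  J+j₁−j₂=6  J−j₁+j₂=1  j₁+j₂+J+1=8
(j₁±m₁, j₂±m₂, J±M) = (1,5,1,0,2,5)
P² = 28800/7
sum k=0..0:
  [0] +1/120 = 1/120
S = 1/120
C² = P²·S² = 2/7 ; C = +0.534522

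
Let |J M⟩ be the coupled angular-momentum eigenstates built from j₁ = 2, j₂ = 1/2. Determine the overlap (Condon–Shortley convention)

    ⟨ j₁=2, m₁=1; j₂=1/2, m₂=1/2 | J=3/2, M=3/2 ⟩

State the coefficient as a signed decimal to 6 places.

-0.447214  (= −√(1/5))

√[4·1!3!0!/5! · 3!1!1!0!3!0!] = √(36/5)
  +(−1)^1/∏(1,0,0,0,3,0)! = -1/6  (running -1/6)
⟨..|..⟩ = √(36/5)·(-1/6) = -0.447214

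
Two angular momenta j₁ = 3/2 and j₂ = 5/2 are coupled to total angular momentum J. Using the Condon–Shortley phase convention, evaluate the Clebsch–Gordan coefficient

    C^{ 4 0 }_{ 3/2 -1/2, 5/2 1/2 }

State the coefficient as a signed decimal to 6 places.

j₁+j₂−J=0  J+j₁−j₂=3  J−j₁+j₂=5  j₁+j₂+J+1=9
(j₁±m₁, j₂±m₂, J±M) = (1,2,3,2,4,4)
P² = 1728/7
sum k=0..0:
  [0] +1/24 = 1/24
S = 1/24
C² = P²·S² = 3/7 ; C = +0.654654

+0.654654  (= +√(3/7))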